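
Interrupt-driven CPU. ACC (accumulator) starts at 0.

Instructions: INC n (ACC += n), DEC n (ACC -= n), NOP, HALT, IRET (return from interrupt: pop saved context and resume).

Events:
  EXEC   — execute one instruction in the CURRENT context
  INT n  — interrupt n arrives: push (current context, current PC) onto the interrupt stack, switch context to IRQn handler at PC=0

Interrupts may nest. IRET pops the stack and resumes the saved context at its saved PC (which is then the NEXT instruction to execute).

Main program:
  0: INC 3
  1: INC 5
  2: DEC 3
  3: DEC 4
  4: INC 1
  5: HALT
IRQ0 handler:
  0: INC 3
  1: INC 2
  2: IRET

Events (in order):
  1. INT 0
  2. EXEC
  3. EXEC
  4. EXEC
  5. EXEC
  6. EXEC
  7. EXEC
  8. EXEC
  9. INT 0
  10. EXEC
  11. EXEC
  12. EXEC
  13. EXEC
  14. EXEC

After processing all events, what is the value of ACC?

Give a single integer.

Answer: 12

Derivation:
Event 1 (INT 0): INT 0 arrives: push (MAIN, PC=0), enter IRQ0 at PC=0 (depth now 1)
Event 2 (EXEC): [IRQ0] PC=0: INC 3 -> ACC=3
Event 3 (EXEC): [IRQ0] PC=1: INC 2 -> ACC=5
Event 4 (EXEC): [IRQ0] PC=2: IRET -> resume MAIN at PC=0 (depth now 0)
Event 5 (EXEC): [MAIN] PC=0: INC 3 -> ACC=8
Event 6 (EXEC): [MAIN] PC=1: INC 5 -> ACC=13
Event 7 (EXEC): [MAIN] PC=2: DEC 3 -> ACC=10
Event 8 (EXEC): [MAIN] PC=3: DEC 4 -> ACC=6
Event 9 (INT 0): INT 0 arrives: push (MAIN, PC=4), enter IRQ0 at PC=0 (depth now 1)
Event 10 (EXEC): [IRQ0] PC=0: INC 3 -> ACC=9
Event 11 (EXEC): [IRQ0] PC=1: INC 2 -> ACC=11
Event 12 (EXEC): [IRQ0] PC=2: IRET -> resume MAIN at PC=4 (depth now 0)
Event 13 (EXEC): [MAIN] PC=4: INC 1 -> ACC=12
Event 14 (EXEC): [MAIN] PC=5: HALT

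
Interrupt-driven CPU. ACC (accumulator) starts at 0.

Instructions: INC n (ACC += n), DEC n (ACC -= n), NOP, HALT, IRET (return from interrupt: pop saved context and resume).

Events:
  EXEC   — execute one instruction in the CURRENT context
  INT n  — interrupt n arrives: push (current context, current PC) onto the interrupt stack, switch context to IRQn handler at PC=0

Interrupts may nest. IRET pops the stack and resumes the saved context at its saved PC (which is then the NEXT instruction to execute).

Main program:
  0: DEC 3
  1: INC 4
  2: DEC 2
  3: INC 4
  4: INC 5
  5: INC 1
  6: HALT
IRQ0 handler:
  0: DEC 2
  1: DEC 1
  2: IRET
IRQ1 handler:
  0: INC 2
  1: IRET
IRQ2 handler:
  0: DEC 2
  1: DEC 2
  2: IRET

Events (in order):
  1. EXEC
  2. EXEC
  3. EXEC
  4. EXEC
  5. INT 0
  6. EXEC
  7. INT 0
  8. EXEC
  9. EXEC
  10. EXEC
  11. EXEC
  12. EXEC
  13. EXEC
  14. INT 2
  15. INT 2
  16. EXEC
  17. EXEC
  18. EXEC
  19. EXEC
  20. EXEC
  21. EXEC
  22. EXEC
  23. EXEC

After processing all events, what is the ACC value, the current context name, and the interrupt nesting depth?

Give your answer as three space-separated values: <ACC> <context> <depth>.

Answer: -5 MAIN 0

Derivation:
Event 1 (EXEC): [MAIN] PC=0: DEC 3 -> ACC=-3
Event 2 (EXEC): [MAIN] PC=1: INC 4 -> ACC=1
Event 3 (EXEC): [MAIN] PC=2: DEC 2 -> ACC=-1
Event 4 (EXEC): [MAIN] PC=3: INC 4 -> ACC=3
Event 5 (INT 0): INT 0 arrives: push (MAIN, PC=4), enter IRQ0 at PC=0 (depth now 1)
Event 6 (EXEC): [IRQ0] PC=0: DEC 2 -> ACC=1
Event 7 (INT 0): INT 0 arrives: push (IRQ0, PC=1), enter IRQ0 at PC=0 (depth now 2)
Event 8 (EXEC): [IRQ0] PC=0: DEC 2 -> ACC=-1
Event 9 (EXEC): [IRQ0] PC=1: DEC 1 -> ACC=-2
Event 10 (EXEC): [IRQ0] PC=2: IRET -> resume IRQ0 at PC=1 (depth now 1)
Event 11 (EXEC): [IRQ0] PC=1: DEC 1 -> ACC=-3
Event 12 (EXEC): [IRQ0] PC=2: IRET -> resume MAIN at PC=4 (depth now 0)
Event 13 (EXEC): [MAIN] PC=4: INC 5 -> ACC=2
Event 14 (INT 2): INT 2 arrives: push (MAIN, PC=5), enter IRQ2 at PC=0 (depth now 1)
Event 15 (INT 2): INT 2 arrives: push (IRQ2, PC=0), enter IRQ2 at PC=0 (depth now 2)
Event 16 (EXEC): [IRQ2] PC=0: DEC 2 -> ACC=0
Event 17 (EXEC): [IRQ2] PC=1: DEC 2 -> ACC=-2
Event 18 (EXEC): [IRQ2] PC=2: IRET -> resume IRQ2 at PC=0 (depth now 1)
Event 19 (EXEC): [IRQ2] PC=0: DEC 2 -> ACC=-4
Event 20 (EXEC): [IRQ2] PC=1: DEC 2 -> ACC=-6
Event 21 (EXEC): [IRQ2] PC=2: IRET -> resume MAIN at PC=5 (depth now 0)
Event 22 (EXEC): [MAIN] PC=5: INC 1 -> ACC=-5
Event 23 (EXEC): [MAIN] PC=6: HALT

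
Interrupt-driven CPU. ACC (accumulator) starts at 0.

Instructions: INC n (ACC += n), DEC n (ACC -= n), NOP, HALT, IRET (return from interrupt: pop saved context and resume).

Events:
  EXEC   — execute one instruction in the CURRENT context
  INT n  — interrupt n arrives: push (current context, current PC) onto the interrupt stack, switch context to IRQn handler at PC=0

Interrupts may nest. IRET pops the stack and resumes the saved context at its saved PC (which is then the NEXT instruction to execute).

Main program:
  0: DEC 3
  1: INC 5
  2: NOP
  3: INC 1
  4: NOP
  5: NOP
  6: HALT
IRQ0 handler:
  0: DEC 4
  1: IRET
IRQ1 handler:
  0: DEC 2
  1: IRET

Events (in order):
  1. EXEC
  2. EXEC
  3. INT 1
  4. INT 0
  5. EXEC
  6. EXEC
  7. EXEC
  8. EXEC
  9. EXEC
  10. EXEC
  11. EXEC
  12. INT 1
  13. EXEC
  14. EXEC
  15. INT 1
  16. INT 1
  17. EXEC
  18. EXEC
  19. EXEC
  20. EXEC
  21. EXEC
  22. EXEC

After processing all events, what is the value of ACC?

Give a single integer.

Answer: -9

Derivation:
Event 1 (EXEC): [MAIN] PC=0: DEC 3 -> ACC=-3
Event 2 (EXEC): [MAIN] PC=1: INC 5 -> ACC=2
Event 3 (INT 1): INT 1 arrives: push (MAIN, PC=2), enter IRQ1 at PC=0 (depth now 1)
Event 4 (INT 0): INT 0 arrives: push (IRQ1, PC=0), enter IRQ0 at PC=0 (depth now 2)
Event 5 (EXEC): [IRQ0] PC=0: DEC 4 -> ACC=-2
Event 6 (EXEC): [IRQ0] PC=1: IRET -> resume IRQ1 at PC=0 (depth now 1)
Event 7 (EXEC): [IRQ1] PC=0: DEC 2 -> ACC=-4
Event 8 (EXEC): [IRQ1] PC=1: IRET -> resume MAIN at PC=2 (depth now 0)
Event 9 (EXEC): [MAIN] PC=2: NOP
Event 10 (EXEC): [MAIN] PC=3: INC 1 -> ACC=-3
Event 11 (EXEC): [MAIN] PC=4: NOP
Event 12 (INT 1): INT 1 arrives: push (MAIN, PC=5), enter IRQ1 at PC=0 (depth now 1)
Event 13 (EXEC): [IRQ1] PC=0: DEC 2 -> ACC=-5
Event 14 (EXEC): [IRQ1] PC=1: IRET -> resume MAIN at PC=5 (depth now 0)
Event 15 (INT 1): INT 1 arrives: push (MAIN, PC=5), enter IRQ1 at PC=0 (depth now 1)
Event 16 (INT 1): INT 1 arrives: push (IRQ1, PC=0), enter IRQ1 at PC=0 (depth now 2)
Event 17 (EXEC): [IRQ1] PC=0: DEC 2 -> ACC=-7
Event 18 (EXEC): [IRQ1] PC=1: IRET -> resume IRQ1 at PC=0 (depth now 1)
Event 19 (EXEC): [IRQ1] PC=0: DEC 2 -> ACC=-9
Event 20 (EXEC): [IRQ1] PC=1: IRET -> resume MAIN at PC=5 (depth now 0)
Event 21 (EXEC): [MAIN] PC=5: NOP
Event 22 (EXEC): [MAIN] PC=6: HALT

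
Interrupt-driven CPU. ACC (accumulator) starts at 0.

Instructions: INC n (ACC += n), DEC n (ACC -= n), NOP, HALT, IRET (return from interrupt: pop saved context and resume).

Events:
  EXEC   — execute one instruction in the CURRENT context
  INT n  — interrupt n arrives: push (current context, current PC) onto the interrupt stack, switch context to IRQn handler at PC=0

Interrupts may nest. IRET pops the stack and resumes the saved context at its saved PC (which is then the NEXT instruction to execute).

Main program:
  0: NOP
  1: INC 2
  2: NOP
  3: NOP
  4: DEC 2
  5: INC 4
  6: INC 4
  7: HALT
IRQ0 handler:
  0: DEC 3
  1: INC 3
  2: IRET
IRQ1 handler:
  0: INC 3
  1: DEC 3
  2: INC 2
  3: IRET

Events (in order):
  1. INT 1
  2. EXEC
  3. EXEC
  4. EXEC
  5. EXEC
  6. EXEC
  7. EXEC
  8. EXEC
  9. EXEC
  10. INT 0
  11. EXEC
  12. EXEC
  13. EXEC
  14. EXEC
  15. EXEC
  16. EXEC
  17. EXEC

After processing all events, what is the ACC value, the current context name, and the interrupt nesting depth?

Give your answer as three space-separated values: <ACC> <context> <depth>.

Event 1 (INT 1): INT 1 arrives: push (MAIN, PC=0), enter IRQ1 at PC=0 (depth now 1)
Event 2 (EXEC): [IRQ1] PC=0: INC 3 -> ACC=3
Event 3 (EXEC): [IRQ1] PC=1: DEC 3 -> ACC=0
Event 4 (EXEC): [IRQ1] PC=2: INC 2 -> ACC=2
Event 5 (EXEC): [IRQ1] PC=3: IRET -> resume MAIN at PC=0 (depth now 0)
Event 6 (EXEC): [MAIN] PC=0: NOP
Event 7 (EXEC): [MAIN] PC=1: INC 2 -> ACC=4
Event 8 (EXEC): [MAIN] PC=2: NOP
Event 9 (EXEC): [MAIN] PC=3: NOP
Event 10 (INT 0): INT 0 arrives: push (MAIN, PC=4), enter IRQ0 at PC=0 (depth now 1)
Event 11 (EXEC): [IRQ0] PC=0: DEC 3 -> ACC=1
Event 12 (EXEC): [IRQ0] PC=1: INC 3 -> ACC=4
Event 13 (EXEC): [IRQ0] PC=2: IRET -> resume MAIN at PC=4 (depth now 0)
Event 14 (EXEC): [MAIN] PC=4: DEC 2 -> ACC=2
Event 15 (EXEC): [MAIN] PC=5: INC 4 -> ACC=6
Event 16 (EXEC): [MAIN] PC=6: INC 4 -> ACC=10
Event 17 (EXEC): [MAIN] PC=7: HALT

Answer: 10 MAIN 0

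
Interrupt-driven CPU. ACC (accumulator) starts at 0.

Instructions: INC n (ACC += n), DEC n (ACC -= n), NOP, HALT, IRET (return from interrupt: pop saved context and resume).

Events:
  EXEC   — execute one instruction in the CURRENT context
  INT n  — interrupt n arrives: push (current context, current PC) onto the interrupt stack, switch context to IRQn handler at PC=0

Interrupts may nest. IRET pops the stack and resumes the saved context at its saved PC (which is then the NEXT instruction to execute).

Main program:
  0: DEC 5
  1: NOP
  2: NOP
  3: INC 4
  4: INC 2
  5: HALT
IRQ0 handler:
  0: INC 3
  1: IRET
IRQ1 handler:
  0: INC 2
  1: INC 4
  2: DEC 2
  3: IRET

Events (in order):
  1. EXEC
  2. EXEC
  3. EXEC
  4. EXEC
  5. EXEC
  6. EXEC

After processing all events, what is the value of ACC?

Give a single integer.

Answer: 1

Derivation:
Event 1 (EXEC): [MAIN] PC=0: DEC 5 -> ACC=-5
Event 2 (EXEC): [MAIN] PC=1: NOP
Event 3 (EXEC): [MAIN] PC=2: NOP
Event 4 (EXEC): [MAIN] PC=3: INC 4 -> ACC=-1
Event 5 (EXEC): [MAIN] PC=4: INC 2 -> ACC=1
Event 6 (EXEC): [MAIN] PC=5: HALT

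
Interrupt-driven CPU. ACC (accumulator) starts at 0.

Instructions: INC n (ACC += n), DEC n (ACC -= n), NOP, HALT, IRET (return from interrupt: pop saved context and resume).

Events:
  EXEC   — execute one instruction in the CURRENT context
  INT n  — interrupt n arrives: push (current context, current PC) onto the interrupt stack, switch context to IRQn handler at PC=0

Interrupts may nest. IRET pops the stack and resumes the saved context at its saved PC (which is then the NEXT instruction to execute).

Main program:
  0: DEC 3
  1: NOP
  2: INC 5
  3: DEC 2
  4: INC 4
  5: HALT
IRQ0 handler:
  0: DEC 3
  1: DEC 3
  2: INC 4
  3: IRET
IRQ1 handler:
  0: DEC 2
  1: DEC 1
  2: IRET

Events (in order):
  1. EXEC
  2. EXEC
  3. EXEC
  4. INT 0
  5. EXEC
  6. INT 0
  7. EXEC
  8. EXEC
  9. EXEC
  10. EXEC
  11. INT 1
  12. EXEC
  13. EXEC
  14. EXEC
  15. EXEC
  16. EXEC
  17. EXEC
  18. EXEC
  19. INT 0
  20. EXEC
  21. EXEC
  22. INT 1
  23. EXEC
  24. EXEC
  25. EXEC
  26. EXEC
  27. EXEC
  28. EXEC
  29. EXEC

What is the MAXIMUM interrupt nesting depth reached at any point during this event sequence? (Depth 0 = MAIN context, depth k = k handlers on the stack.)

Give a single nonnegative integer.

Answer: 2

Derivation:
Event 1 (EXEC): [MAIN] PC=0: DEC 3 -> ACC=-3 [depth=0]
Event 2 (EXEC): [MAIN] PC=1: NOP [depth=0]
Event 3 (EXEC): [MAIN] PC=2: INC 5 -> ACC=2 [depth=0]
Event 4 (INT 0): INT 0 arrives: push (MAIN, PC=3), enter IRQ0 at PC=0 (depth now 1) [depth=1]
Event 5 (EXEC): [IRQ0] PC=0: DEC 3 -> ACC=-1 [depth=1]
Event 6 (INT 0): INT 0 arrives: push (IRQ0, PC=1), enter IRQ0 at PC=0 (depth now 2) [depth=2]
Event 7 (EXEC): [IRQ0] PC=0: DEC 3 -> ACC=-4 [depth=2]
Event 8 (EXEC): [IRQ0] PC=1: DEC 3 -> ACC=-7 [depth=2]
Event 9 (EXEC): [IRQ0] PC=2: INC 4 -> ACC=-3 [depth=2]
Event 10 (EXEC): [IRQ0] PC=3: IRET -> resume IRQ0 at PC=1 (depth now 1) [depth=1]
Event 11 (INT 1): INT 1 arrives: push (IRQ0, PC=1), enter IRQ1 at PC=0 (depth now 2) [depth=2]
Event 12 (EXEC): [IRQ1] PC=0: DEC 2 -> ACC=-5 [depth=2]
Event 13 (EXEC): [IRQ1] PC=1: DEC 1 -> ACC=-6 [depth=2]
Event 14 (EXEC): [IRQ1] PC=2: IRET -> resume IRQ0 at PC=1 (depth now 1) [depth=1]
Event 15 (EXEC): [IRQ0] PC=1: DEC 3 -> ACC=-9 [depth=1]
Event 16 (EXEC): [IRQ0] PC=2: INC 4 -> ACC=-5 [depth=1]
Event 17 (EXEC): [IRQ0] PC=3: IRET -> resume MAIN at PC=3 (depth now 0) [depth=0]
Event 18 (EXEC): [MAIN] PC=3: DEC 2 -> ACC=-7 [depth=0]
Event 19 (INT 0): INT 0 arrives: push (MAIN, PC=4), enter IRQ0 at PC=0 (depth now 1) [depth=1]
Event 20 (EXEC): [IRQ0] PC=0: DEC 3 -> ACC=-10 [depth=1]
Event 21 (EXEC): [IRQ0] PC=1: DEC 3 -> ACC=-13 [depth=1]
Event 22 (INT 1): INT 1 arrives: push (IRQ0, PC=2), enter IRQ1 at PC=0 (depth now 2) [depth=2]
Event 23 (EXEC): [IRQ1] PC=0: DEC 2 -> ACC=-15 [depth=2]
Event 24 (EXEC): [IRQ1] PC=1: DEC 1 -> ACC=-16 [depth=2]
Event 25 (EXEC): [IRQ1] PC=2: IRET -> resume IRQ0 at PC=2 (depth now 1) [depth=1]
Event 26 (EXEC): [IRQ0] PC=2: INC 4 -> ACC=-12 [depth=1]
Event 27 (EXEC): [IRQ0] PC=3: IRET -> resume MAIN at PC=4 (depth now 0) [depth=0]
Event 28 (EXEC): [MAIN] PC=4: INC 4 -> ACC=-8 [depth=0]
Event 29 (EXEC): [MAIN] PC=5: HALT [depth=0]
Max depth observed: 2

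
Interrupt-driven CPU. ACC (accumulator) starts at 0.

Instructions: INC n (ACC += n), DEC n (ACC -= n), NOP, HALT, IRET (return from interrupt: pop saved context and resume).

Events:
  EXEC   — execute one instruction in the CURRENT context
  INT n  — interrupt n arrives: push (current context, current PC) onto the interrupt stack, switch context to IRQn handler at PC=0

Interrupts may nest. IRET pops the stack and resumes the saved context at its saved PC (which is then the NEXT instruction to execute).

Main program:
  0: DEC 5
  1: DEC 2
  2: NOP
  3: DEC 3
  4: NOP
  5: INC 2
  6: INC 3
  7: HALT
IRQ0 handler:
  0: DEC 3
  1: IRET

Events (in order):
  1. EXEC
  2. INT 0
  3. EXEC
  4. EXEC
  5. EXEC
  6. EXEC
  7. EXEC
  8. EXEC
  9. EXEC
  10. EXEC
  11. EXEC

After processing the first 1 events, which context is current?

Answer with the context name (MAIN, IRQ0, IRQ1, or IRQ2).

Event 1 (EXEC): [MAIN] PC=0: DEC 5 -> ACC=-5

Answer: MAIN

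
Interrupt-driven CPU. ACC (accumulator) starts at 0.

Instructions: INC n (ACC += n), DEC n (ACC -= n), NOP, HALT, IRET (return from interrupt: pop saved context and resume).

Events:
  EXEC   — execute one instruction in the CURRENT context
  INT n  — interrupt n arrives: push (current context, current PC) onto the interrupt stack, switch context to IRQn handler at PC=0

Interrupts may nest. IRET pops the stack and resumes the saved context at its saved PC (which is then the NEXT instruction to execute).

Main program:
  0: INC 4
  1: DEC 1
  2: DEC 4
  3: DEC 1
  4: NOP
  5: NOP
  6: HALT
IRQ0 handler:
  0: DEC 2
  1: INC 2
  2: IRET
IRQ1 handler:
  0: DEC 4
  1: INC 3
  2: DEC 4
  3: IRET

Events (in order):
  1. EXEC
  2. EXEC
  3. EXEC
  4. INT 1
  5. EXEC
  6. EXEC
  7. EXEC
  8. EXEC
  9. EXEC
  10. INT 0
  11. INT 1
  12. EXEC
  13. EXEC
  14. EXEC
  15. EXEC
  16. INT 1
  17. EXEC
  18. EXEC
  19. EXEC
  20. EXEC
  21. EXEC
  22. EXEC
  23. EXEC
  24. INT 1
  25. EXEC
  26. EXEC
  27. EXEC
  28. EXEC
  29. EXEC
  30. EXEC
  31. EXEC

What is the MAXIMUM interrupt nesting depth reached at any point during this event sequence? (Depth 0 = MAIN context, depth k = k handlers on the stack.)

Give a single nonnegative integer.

Event 1 (EXEC): [MAIN] PC=0: INC 4 -> ACC=4 [depth=0]
Event 2 (EXEC): [MAIN] PC=1: DEC 1 -> ACC=3 [depth=0]
Event 3 (EXEC): [MAIN] PC=2: DEC 4 -> ACC=-1 [depth=0]
Event 4 (INT 1): INT 1 arrives: push (MAIN, PC=3), enter IRQ1 at PC=0 (depth now 1) [depth=1]
Event 5 (EXEC): [IRQ1] PC=0: DEC 4 -> ACC=-5 [depth=1]
Event 6 (EXEC): [IRQ1] PC=1: INC 3 -> ACC=-2 [depth=1]
Event 7 (EXEC): [IRQ1] PC=2: DEC 4 -> ACC=-6 [depth=1]
Event 8 (EXEC): [IRQ1] PC=3: IRET -> resume MAIN at PC=3 (depth now 0) [depth=0]
Event 9 (EXEC): [MAIN] PC=3: DEC 1 -> ACC=-7 [depth=0]
Event 10 (INT 0): INT 0 arrives: push (MAIN, PC=4), enter IRQ0 at PC=0 (depth now 1) [depth=1]
Event 11 (INT 1): INT 1 arrives: push (IRQ0, PC=0), enter IRQ1 at PC=0 (depth now 2) [depth=2]
Event 12 (EXEC): [IRQ1] PC=0: DEC 4 -> ACC=-11 [depth=2]
Event 13 (EXEC): [IRQ1] PC=1: INC 3 -> ACC=-8 [depth=2]
Event 14 (EXEC): [IRQ1] PC=2: DEC 4 -> ACC=-12 [depth=2]
Event 15 (EXEC): [IRQ1] PC=3: IRET -> resume IRQ0 at PC=0 (depth now 1) [depth=1]
Event 16 (INT 1): INT 1 arrives: push (IRQ0, PC=0), enter IRQ1 at PC=0 (depth now 2) [depth=2]
Event 17 (EXEC): [IRQ1] PC=0: DEC 4 -> ACC=-16 [depth=2]
Event 18 (EXEC): [IRQ1] PC=1: INC 3 -> ACC=-13 [depth=2]
Event 19 (EXEC): [IRQ1] PC=2: DEC 4 -> ACC=-17 [depth=2]
Event 20 (EXEC): [IRQ1] PC=3: IRET -> resume IRQ0 at PC=0 (depth now 1) [depth=1]
Event 21 (EXEC): [IRQ0] PC=0: DEC 2 -> ACC=-19 [depth=1]
Event 22 (EXEC): [IRQ0] PC=1: INC 2 -> ACC=-17 [depth=1]
Event 23 (EXEC): [IRQ0] PC=2: IRET -> resume MAIN at PC=4 (depth now 0) [depth=0]
Event 24 (INT 1): INT 1 arrives: push (MAIN, PC=4), enter IRQ1 at PC=0 (depth now 1) [depth=1]
Event 25 (EXEC): [IRQ1] PC=0: DEC 4 -> ACC=-21 [depth=1]
Event 26 (EXEC): [IRQ1] PC=1: INC 3 -> ACC=-18 [depth=1]
Event 27 (EXEC): [IRQ1] PC=2: DEC 4 -> ACC=-22 [depth=1]
Event 28 (EXEC): [IRQ1] PC=3: IRET -> resume MAIN at PC=4 (depth now 0) [depth=0]
Event 29 (EXEC): [MAIN] PC=4: NOP [depth=0]
Event 30 (EXEC): [MAIN] PC=5: NOP [depth=0]
Event 31 (EXEC): [MAIN] PC=6: HALT [depth=0]
Max depth observed: 2

Answer: 2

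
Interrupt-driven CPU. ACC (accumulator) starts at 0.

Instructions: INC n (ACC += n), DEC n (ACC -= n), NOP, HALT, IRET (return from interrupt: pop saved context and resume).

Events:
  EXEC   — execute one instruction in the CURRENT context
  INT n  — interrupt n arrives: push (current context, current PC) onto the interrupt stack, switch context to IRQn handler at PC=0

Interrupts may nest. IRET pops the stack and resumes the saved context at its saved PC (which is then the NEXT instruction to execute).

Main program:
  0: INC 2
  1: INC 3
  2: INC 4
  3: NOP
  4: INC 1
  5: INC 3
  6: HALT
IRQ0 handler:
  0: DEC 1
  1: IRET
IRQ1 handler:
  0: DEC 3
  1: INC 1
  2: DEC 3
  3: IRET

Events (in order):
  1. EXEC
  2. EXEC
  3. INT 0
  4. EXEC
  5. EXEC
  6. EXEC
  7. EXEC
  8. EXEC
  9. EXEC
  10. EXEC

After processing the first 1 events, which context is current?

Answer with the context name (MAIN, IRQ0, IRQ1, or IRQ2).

Event 1 (EXEC): [MAIN] PC=0: INC 2 -> ACC=2

Answer: MAIN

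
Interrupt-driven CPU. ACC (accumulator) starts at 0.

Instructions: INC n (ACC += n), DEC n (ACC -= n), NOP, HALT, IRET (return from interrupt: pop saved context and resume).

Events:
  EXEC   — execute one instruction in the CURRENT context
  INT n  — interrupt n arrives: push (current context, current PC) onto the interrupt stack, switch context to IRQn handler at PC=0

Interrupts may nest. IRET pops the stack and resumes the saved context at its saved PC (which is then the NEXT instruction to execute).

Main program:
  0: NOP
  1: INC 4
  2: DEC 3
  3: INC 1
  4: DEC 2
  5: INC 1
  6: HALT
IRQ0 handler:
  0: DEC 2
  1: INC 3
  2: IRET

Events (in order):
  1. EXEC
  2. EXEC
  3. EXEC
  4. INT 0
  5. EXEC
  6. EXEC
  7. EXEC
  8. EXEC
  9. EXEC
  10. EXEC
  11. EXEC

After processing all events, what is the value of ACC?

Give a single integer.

Event 1 (EXEC): [MAIN] PC=0: NOP
Event 2 (EXEC): [MAIN] PC=1: INC 4 -> ACC=4
Event 3 (EXEC): [MAIN] PC=2: DEC 3 -> ACC=1
Event 4 (INT 0): INT 0 arrives: push (MAIN, PC=3), enter IRQ0 at PC=0 (depth now 1)
Event 5 (EXEC): [IRQ0] PC=0: DEC 2 -> ACC=-1
Event 6 (EXEC): [IRQ0] PC=1: INC 3 -> ACC=2
Event 7 (EXEC): [IRQ0] PC=2: IRET -> resume MAIN at PC=3 (depth now 0)
Event 8 (EXEC): [MAIN] PC=3: INC 1 -> ACC=3
Event 9 (EXEC): [MAIN] PC=4: DEC 2 -> ACC=1
Event 10 (EXEC): [MAIN] PC=5: INC 1 -> ACC=2
Event 11 (EXEC): [MAIN] PC=6: HALT

Answer: 2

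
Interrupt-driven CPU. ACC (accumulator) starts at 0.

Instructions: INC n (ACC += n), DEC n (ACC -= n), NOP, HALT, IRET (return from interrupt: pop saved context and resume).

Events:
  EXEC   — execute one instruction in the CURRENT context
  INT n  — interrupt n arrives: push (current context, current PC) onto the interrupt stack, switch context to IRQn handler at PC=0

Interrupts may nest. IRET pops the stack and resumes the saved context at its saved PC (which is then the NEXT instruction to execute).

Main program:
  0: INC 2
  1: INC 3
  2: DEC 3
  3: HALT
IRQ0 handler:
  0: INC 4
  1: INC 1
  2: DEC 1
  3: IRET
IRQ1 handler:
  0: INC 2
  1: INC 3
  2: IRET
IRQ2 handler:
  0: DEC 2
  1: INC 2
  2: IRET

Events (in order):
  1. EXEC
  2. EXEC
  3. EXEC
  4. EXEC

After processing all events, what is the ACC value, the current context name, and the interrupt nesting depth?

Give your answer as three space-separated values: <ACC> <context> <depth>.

Event 1 (EXEC): [MAIN] PC=0: INC 2 -> ACC=2
Event 2 (EXEC): [MAIN] PC=1: INC 3 -> ACC=5
Event 3 (EXEC): [MAIN] PC=2: DEC 3 -> ACC=2
Event 4 (EXEC): [MAIN] PC=3: HALT

Answer: 2 MAIN 0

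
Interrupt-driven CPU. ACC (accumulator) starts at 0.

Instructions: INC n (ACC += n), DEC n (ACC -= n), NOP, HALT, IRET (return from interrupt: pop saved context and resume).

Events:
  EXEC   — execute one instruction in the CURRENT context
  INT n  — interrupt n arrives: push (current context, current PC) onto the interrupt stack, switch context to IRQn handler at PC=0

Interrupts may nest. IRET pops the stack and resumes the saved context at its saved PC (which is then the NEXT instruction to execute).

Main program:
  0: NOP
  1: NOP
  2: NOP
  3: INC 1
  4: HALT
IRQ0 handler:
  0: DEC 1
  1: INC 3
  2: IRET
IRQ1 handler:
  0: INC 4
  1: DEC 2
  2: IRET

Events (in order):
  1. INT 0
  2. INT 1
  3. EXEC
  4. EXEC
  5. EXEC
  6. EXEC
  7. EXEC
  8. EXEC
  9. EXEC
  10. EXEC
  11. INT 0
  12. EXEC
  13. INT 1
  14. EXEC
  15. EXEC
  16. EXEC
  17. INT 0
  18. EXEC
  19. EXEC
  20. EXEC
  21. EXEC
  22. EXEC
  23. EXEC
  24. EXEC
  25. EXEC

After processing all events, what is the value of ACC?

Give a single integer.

Event 1 (INT 0): INT 0 arrives: push (MAIN, PC=0), enter IRQ0 at PC=0 (depth now 1)
Event 2 (INT 1): INT 1 arrives: push (IRQ0, PC=0), enter IRQ1 at PC=0 (depth now 2)
Event 3 (EXEC): [IRQ1] PC=0: INC 4 -> ACC=4
Event 4 (EXEC): [IRQ1] PC=1: DEC 2 -> ACC=2
Event 5 (EXEC): [IRQ1] PC=2: IRET -> resume IRQ0 at PC=0 (depth now 1)
Event 6 (EXEC): [IRQ0] PC=0: DEC 1 -> ACC=1
Event 7 (EXEC): [IRQ0] PC=1: INC 3 -> ACC=4
Event 8 (EXEC): [IRQ0] PC=2: IRET -> resume MAIN at PC=0 (depth now 0)
Event 9 (EXEC): [MAIN] PC=0: NOP
Event 10 (EXEC): [MAIN] PC=1: NOP
Event 11 (INT 0): INT 0 arrives: push (MAIN, PC=2), enter IRQ0 at PC=0 (depth now 1)
Event 12 (EXEC): [IRQ0] PC=0: DEC 1 -> ACC=3
Event 13 (INT 1): INT 1 arrives: push (IRQ0, PC=1), enter IRQ1 at PC=0 (depth now 2)
Event 14 (EXEC): [IRQ1] PC=0: INC 4 -> ACC=7
Event 15 (EXEC): [IRQ1] PC=1: DEC 2 -> ACC=5
Event 16 (EXEC): [IRQ1] PC=2: IRET -> resume IRQ0 at PC=1 (depth now 1)
Event 17 (INT 0): INT 0 arrives: push (IRQ0, PC=1), enter IRQ0 at PC=0 (depth now 2)
Event 18 (EXEC): [IRQ0] PC=0: DEC 1 -> ACC=4
Event 19 (EXEC): [IRQ0] PC=1: INC 3 -> ACC=7
Event 20 (EXEC): [IRQ0] PC=2: IRET -> resume IRQ0 at PC=1 (depth now 1)
Event 21 (EXEC): [IRQ0] PC=1: INC 3 -> ACC=10
Event 22 (EXEC): [IRQ0] PC=2: IRET -> resume MAIN at PC=2 (depth now 0)
Event 23 (EXEC): [MAIN] PC=2: NOP
Event 24 (EXEC): [MAIN] PC=3: INC 1 -> ACC=11
Event 25 (EXEC): [MAIN] PC=4: HALT

Answer: 11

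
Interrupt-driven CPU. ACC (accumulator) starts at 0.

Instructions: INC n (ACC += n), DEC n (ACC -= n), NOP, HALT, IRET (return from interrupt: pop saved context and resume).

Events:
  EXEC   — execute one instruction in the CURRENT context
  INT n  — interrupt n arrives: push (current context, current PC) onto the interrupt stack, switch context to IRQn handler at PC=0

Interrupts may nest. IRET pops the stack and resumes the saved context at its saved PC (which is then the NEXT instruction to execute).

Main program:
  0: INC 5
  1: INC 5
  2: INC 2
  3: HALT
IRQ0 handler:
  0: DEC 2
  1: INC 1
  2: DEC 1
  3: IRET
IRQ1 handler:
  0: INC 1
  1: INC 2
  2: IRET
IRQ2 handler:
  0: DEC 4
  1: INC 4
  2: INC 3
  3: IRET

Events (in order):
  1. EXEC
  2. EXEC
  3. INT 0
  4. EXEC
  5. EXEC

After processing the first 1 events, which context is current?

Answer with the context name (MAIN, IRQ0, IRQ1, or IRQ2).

Event 1 (EXEC): [MAIN] PC=0: INC 5 -> ACC=5

Answer: MAIN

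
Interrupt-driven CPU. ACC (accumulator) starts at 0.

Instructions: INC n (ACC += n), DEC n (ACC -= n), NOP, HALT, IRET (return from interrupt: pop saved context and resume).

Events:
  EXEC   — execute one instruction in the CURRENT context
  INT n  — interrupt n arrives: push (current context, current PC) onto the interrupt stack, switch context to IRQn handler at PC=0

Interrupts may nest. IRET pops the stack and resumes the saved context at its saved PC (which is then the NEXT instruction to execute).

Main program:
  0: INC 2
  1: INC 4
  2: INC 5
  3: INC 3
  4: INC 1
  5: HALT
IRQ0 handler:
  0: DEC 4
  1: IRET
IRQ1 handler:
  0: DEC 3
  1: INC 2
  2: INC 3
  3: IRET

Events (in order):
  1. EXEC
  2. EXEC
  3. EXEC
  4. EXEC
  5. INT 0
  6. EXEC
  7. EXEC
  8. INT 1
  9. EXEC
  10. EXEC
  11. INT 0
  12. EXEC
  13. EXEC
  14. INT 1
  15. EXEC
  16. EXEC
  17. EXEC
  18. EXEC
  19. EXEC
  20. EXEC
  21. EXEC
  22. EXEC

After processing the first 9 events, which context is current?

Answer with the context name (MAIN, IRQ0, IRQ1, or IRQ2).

Event 1 (EXEC): [MAIN] PC=0: INC 2 -> ACC=2
Event 2 (EXEC): [MAIN] PC=1: INC 4 -> ACC=6
Event 3 (EXEC): [MAIN] PC=2: INC 5 -> ACC=11
Event 4 (EXEC): [MAIN] PC=3: INC 3 -> ACC=14
Event 5 (INT 0): INT 0 arrives: push (MAIN, PC=4), enter IRQ0 at PC=0 (depth now 1)
Event 6 (EXEC): [IRQ0] PC=0: DEC 4 -> ACC=10
Event 7 (EXEC): [IRQ0] PC=1: IRET -> resume MAIN at PC=4 (depth now 0)
Event 8 (INT 1): INT 1 arrives: push (MAIN, PC=4), enter IRQ1 at PC=0 (depth now 1)
Event 9 (EXEC): [IRQ1] PC=0: DEC 3 -> ACC=7

Answer: IRQ1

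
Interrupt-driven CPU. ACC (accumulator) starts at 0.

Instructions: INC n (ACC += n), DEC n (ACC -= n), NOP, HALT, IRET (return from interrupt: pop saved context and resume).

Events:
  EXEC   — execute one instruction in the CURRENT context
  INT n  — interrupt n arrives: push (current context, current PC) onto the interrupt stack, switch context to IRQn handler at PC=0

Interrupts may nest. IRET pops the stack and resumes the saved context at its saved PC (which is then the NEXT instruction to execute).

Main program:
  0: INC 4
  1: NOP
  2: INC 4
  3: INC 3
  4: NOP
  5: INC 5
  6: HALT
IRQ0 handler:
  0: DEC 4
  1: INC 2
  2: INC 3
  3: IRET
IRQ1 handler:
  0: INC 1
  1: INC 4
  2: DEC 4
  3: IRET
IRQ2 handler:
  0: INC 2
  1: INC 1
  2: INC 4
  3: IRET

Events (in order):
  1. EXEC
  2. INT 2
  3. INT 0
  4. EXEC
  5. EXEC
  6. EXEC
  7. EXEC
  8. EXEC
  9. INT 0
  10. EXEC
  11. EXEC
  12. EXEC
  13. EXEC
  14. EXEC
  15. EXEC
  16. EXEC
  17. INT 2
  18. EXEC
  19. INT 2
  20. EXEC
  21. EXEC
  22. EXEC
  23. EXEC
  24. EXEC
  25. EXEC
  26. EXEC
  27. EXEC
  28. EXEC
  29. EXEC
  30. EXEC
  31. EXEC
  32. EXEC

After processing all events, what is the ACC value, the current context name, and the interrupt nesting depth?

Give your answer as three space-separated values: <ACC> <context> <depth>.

Answer: 39 MAIN 0

Derivation:
Event 1 (EXEC): [MAIN] PC=0: INC 4 -> ACC=4
Event 2 (INT 2): INT 2 arrives: push (MAIN, PC=1), enter IRQ2 at PC=0 (depth now 1)
Event 3 (INT 0): INT 0 arrives: push (IRQ2, PC=0), enter IRQ0 at PC=0 (depth now 2)
Event 4 (EXEC): [IRQ0] PC=0: DEC 4 -> ACC=0
Event 5 (EXEC): [IRQ0] PC=1: INC 2 -> ACC=2
Event 6 (EXEC): [IRQ0] PC=2: INC 3 -> ACC=5
Event 7 (EXEC): [IRQ0] PC=3: IRET -> resume IRQ2 at PC=0 (depth now 1)
Event 8 (EXEC): [IRQ2] PC=0: INC 2 -> ACC=7
Event 9 (INT 0): INT 0 arrives: push (IRQ2, PC=1), enter IRQ0 at PC=0 (depth now 2)
Event 10 (EXEC): [IRQ0] PC=0: DEC 4 -> ACC=3
Event 11 (EXEC): [IRQ0] PC=1: INC 2 -> ACC=5
Event 12 (EXEC): [IRQ0] PC=2: INC 3 -> ACC=8
Event 13 (EXEC): [IRQ0] PC=3: IRET -> resume IRQ2 at PC=1 (depth now 1)
Event 14 (EXEC): [IRQ2] PC=1: INC 1 -> ACC=9
Event 15 (EXEC): [IRQ2] PC=2: INC 4 -> ACC=13
Event 16 (EXEC): [IRQ2] PC=3: IRET -> resume MAIN at PC=1 (depth now 0)
Event 17 (INT 2): INT 2 arrives: push (MAIN, PC=1), enter IRQ2 at PC=0 (depth now 1)
Event 18 (EXEC): [IRQ2] PC=0: INC 2 -> ACC=15
Event 19 (INT 2): INT 2 arrives: push (IRQ2, PC=1), enter IRQ2 at PC=0 (depth now 2)
Event 20 (EXEC): [IRQ2] PC=0: INC 2 -> ACC=17
Event 21 (EXEC): [IRQ2] PC=1: INC 1 -> ACC=18
Event 22 (EXEC): [IRQ2] PC=2: INC 4 -> ACC=22
Event 23 (EXEC): [IRQ2] PC=3: IRET -> resume IRQ2 at PC=1 (depth now 1)
Event 24 (EXEC): [IRQ2] PC=1: INC 1 -> ACC=23
Event 25 (EXEC): [IRQ2] PC=2: INC 4 -> ACC=27
Event 26 (EXEC): [IRQ2] PC=3: IRET -> resume MAIN at PC=1 (depth now 0)
Event 27 (EXEC): [MAIN] PC=1: NOP
Event 28 (EXEC): [MAIN] PC=2: INC 4 -> ACC=31
Event 29 (EXEC): [MAIN] PC=3: INC 3 -> ACC=34
Event 30 (EXEC): [MAIN] PC=4: NOP
Event 31 (EXEC): [MAIN] PC=5: INC 5 -> ACC=39
Event 32 (EXEC): [MAIN] PC=6: HALT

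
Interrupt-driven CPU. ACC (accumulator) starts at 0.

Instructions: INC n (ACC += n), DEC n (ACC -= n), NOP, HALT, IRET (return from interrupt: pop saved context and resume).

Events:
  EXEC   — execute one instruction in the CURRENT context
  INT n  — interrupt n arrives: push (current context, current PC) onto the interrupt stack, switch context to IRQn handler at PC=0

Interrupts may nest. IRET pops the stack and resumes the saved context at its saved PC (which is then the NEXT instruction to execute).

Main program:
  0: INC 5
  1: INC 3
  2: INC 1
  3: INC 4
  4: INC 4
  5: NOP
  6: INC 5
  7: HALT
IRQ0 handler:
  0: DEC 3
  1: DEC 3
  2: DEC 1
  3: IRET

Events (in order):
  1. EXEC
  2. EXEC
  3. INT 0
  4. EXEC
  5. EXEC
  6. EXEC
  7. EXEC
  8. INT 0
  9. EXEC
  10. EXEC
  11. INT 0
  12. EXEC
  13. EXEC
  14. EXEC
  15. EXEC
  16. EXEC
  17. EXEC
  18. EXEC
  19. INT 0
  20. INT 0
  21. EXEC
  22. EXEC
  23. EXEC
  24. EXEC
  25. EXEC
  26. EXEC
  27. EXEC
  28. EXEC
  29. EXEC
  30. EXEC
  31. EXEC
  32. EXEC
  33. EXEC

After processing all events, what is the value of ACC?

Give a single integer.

Answer: -13

Derivation:
Event 1 (EXEC): [MAIN] PC=0: INC 5 -> ACC=5
Event 2 (EXEC): [MAIN] PC=1: INC 3 -> ACC=8
Event 3 (INT 0): INT 0 arrives: push (MAIN, PC=2), enter IRQ0 at PC=0 (depth now 1)
Event 4 (EXEC): [IRQ0] PC=0: DEC 3 -> ACC=5
Event 5 (EXEC): [IRQ0] PC=1: DEC 3 -> ACC=2
Event 6 (EXEC): [IRQ0] PC=2: DEC 1 -> ACC=1
Event 7 (EXEC): [IRQ0] PC=3: IRET -> resume MAIN at PC=2 (depth now 0)
Event 8 (INT 0): INT 0 arrives: push (MAIN, PC=2), enter IRQ0 at PC=0 (depth now 1)
Event 9 (EXEC): [IRQ0] PC=0: DEC 3 -> ACC=-2
Event 10 (EXEC): [IRQ0] PC=1: DEC 3 -> ACC=-5
Event 11 (INT 0): INT 0 arrives: push (IRQ0, PC=2), enter IRQ0 at PC=0 (depth now 2)
Event 12 (EXEC): [IRQ0] PC=0: DEC 3 -> ACC=-8
Event 13 (EXEC): [IRQ0] PC=1: DEC 3 -> ACC=-11
Event 14 (EXEC): [IRQ0] PC=2: DEC 1 -> ACC=-12
Event 15 (EXEC): [IRQ0] PC=3: IRET -> resume IRQ0 at PC=2 (depth now 1)
Event 16 (EXEC): [IRQ0] PC=2: DEC 1 -> ACC=-13
Event 17 (EXEC): [IRQ0] PC=3: IRET -> resume MAIN at PC=2 (depth now 0)
Event 18 (EXEC): [MAIN] PC=2: INC 1 -> ACC=-12
Event 19 (INT 0): INT 0 arrives: push (MAIN, PC=3), enter IRQ0 at PC=0 (depth now 1)
Event 20 (INT 0): INT 0 arrives: push (IRQ0, PC=0), enter IRQ0 at PC=0 (depth now 2)
Event 21 (EXEC): [IRQ0] PC=0: DEC 3 -> ACC=-15
Event 22 (EXEC): [IRQ0] PC=1: DEC 3 -> ACC=-18
Event 23 (EXEC): [IRQ0] PC=2: DEC 1 -> ACC=-19
Event 24 (EXEC): [IRQ0] PC=3: IRET -> resume IRQ0 at PC=0 (depth now 1)
Event 25 (EXEC): [IRQ0] PC=0: DEC 3 -> ACC=-22
Event 26 (EXEC): [IRQ0] PC=1: DEC 3 -> ACC=-25
Event 27 (EXEC): [IRQ0] PC=2: DEC 1 -> ACC=-26
Event 28 (EXEC): [IRQ0] PC=3: IRET -> resume MAIN at PC=3 (depth now 0)
Event 29 (EXEC): [MAIN] PC=3: INC 4 -> ACC=-22
Event 30 (EXEC): [MAIN] PC=4: INC 4 -> ACC=-18
Event 31 (EXEC): [MAIN] PC=5: NOP
Event 32 (EXEC): [MAIN] PC=6: INC 5 -> ACC=-13
Event 33 (EXEC): [MAIN] PC=7: HALT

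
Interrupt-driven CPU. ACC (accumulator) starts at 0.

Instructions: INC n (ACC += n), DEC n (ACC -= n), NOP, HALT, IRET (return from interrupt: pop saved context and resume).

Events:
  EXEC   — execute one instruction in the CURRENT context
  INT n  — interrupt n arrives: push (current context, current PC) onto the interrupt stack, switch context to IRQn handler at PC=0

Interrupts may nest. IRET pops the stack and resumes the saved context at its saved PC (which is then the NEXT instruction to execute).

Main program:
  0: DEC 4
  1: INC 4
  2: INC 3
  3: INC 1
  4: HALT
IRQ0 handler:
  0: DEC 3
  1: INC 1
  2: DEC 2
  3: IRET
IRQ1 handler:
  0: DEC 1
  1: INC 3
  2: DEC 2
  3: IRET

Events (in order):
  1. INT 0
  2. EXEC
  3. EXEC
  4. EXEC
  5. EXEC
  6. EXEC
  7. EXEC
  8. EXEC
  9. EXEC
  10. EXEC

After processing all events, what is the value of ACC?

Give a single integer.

Answer: 0

Derivation:
Event 1 (INT 0): INT 0 arrives: push (MAIN, PC=0), enter IRQ0 at PC=0 (depth now 1)
Event 2 (EXEC): [IRQ0] PC=0: DEC 3 -> ACC=-3
Event 3 (EXEC): [IRQ0] PC=1: INC 1 -> ACC=-2
Event 4 (EXEC): [IRQ0] PC=2: DEC 2 -> ACC=-4
Event 5 (EXEC): [IRQ0] PC=3: IRET -> resume MAIN at PC=0 (depth now 0)
Event 6 (EXEC): [MAIN] PC=0: DEC 4 -> ACC=-8
Event 7 (EXEC): [MAIN] PC=1: INC 4 -> ACC=-4
Event 8 (EXEC): [MAIN] PC=2: INC 3 -> ACC=-1
Event 9 (EXEC): [MAIN] PC=3: INC 1 -> ACC=0
Event 10 (EXEC): [MAIN] PC=4: HALT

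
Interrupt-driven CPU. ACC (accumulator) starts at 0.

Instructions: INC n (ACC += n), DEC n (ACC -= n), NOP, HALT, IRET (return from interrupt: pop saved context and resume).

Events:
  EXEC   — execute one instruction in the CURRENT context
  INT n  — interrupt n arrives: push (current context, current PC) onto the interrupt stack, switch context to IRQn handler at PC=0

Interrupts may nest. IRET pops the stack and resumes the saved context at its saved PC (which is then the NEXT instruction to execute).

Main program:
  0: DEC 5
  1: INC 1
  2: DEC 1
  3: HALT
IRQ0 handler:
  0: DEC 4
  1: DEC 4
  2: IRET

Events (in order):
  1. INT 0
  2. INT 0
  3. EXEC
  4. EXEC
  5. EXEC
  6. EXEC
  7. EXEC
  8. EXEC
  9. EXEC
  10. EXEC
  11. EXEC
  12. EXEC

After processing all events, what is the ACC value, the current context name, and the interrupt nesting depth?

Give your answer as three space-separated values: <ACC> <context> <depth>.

Answer: -21 MAIN 0

Derivation:
Event 1 (INT 0): INT 0 arrives: push (MAIN, PC=0), enter IRQ0 at PC=0 (depth now 1)
Event 2 (INT 0): INT 0 arrives: push (IRQ0, PC=0), enter IRQ0 at PC=0 (depth now 2)
Event 3 (EXEC): [IRQ0] PC=0: DEC 4 -> ACC=-4
Event 4 (EXEC): [IRQ0] PC=1: DEC 4 -> ACC=-8
Event 5 (EXEC): [IRQ0] PC=2: IRET -> resume IRQ0 at PC=0 (depth now 1)
Event 6 (EXEC): [IRQ0] PC=0: DEC 4 -> ACC=-12
Event 7 (EXEC): [IRQ0] PC=1: DEC 4 -> ACC=-16
Event 8 (EXEC): [IRQ0] PC=2: IRET -> resume MAIN at PC=0 (depth now 0)
Event 9 (EXEC): [MAIN] PC=0: DEC 5 -> ACC=-21
Event 10 (EXEC): [MAIN] PC=1: INC 1 -> ACC=-20
Event 11 (EXEC): [MAIN] PC=2: DEC 1 -> ACC=-21
Event 12 (EXEC): [MAIN] PC=3: HALT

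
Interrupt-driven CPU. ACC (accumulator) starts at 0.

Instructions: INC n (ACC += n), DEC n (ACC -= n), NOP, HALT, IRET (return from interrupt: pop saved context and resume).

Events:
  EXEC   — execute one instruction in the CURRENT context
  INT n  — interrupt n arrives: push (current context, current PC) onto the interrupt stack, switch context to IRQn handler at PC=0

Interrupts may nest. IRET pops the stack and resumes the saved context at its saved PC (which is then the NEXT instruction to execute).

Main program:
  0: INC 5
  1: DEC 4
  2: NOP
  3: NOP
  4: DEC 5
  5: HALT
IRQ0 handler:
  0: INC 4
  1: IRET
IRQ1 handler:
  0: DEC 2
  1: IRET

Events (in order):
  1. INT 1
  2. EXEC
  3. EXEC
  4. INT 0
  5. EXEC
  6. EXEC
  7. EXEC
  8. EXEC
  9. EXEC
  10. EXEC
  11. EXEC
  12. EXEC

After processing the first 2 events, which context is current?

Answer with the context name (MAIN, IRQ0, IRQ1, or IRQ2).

Answer: IRQ1

Derivation:
Event 1 (INT 1): INT 1 arrives: push (MAIN, PC=0), enter IRQ1 at PC=0 (depth now 1)
Event 2 (EXEC): [IRQ1] PC=0: DEC 2 -> ACC=-2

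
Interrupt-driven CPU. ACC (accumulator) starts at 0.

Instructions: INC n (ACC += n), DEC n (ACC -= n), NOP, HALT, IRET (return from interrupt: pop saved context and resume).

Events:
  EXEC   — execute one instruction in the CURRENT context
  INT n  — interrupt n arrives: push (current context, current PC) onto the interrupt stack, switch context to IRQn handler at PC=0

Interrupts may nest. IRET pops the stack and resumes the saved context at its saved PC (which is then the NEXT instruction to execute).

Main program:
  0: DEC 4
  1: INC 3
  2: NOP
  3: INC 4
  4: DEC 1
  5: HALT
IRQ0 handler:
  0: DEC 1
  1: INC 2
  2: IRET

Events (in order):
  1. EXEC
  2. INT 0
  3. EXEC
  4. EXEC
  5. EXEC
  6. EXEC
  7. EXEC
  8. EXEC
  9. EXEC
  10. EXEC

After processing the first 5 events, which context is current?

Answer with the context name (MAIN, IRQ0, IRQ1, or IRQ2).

Answer: MAIN

Derivation:
Event 1 (EXEC): [MAIN] PC=0: DEC 4 -> ACC=-4
Event 2 (INT 0): INT 0 arrives: push (MAIN, PC=1), enter IRQ0 at PC=0 (depth now 1)
Event 3 (EXEC): [IRQ0] PC=0: DEC 1 -> ACC=-5
Event 4 (EXEC): [IRQ0] PC=1: INC 2 -> ACC=-3
Event 5 (EXEC): [IRQ0] PC=2: IRET -> resume MAIN at PC=1 (depth now 0)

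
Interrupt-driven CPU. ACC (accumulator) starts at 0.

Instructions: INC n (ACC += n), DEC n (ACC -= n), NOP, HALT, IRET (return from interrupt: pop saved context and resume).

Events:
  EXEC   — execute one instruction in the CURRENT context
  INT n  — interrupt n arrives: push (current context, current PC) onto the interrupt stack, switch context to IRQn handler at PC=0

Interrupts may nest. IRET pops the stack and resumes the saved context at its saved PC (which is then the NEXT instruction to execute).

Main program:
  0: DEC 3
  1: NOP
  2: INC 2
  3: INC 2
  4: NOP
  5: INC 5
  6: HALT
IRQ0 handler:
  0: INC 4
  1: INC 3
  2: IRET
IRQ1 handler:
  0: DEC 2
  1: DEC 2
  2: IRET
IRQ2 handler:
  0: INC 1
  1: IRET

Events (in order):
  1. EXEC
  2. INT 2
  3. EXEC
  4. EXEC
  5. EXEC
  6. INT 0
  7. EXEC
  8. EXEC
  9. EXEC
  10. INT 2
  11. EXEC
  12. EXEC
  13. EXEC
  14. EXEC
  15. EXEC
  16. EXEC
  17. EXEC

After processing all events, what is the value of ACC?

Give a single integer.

Answer: 15

Derivation:
Event 1 (EXEC): [MAIN] PC=0: DEC 3 -> ACC=-3
Event 2 (INT 2): INT 2 arrives: push (MAIN, PC=1), enter IRQ2 at PC=0 (depth now 1)
Event 3 (EXEC): [IRQ2] PC=0: INC 1 -> ACC=-2
Event 4 (EXEC): [IRQ2] PC=1: IRET -> resume MAIN at PC=1 (depth now 0)
Event 5 (EXEC): [MAIN] PC=1: NOP
Event 6 (INT 0): INT 0 arrives: push (MAIN, PC=2), enter IRQ0 at PC=0 (depth now 1)
Event 7 (EXEC): [IRQ0] PC=0: INC 4 -> ACC=2
Event 8 (EXEC): [IRQ0] PC=1: INC 3 -> ACC=5
Event 9 (EXEC): [IRQ0] PC=2: IRET -> resume MAIN at PC=2 (depth now 0)
Event 10 (INT 2): INT 2 arrives: push (MAIN, PC=2), enter IRQ2 at PC=0 (depth now 1)
Event 11 (EXEC): [IRQ2] PC=0: INC 1 -> ACC=6
Event 12 (EXEC): [IRQ2] PC=1: IRET -> resume MAIN at PC=2 (depth now 0)
Event 13 (EXEC): [MAIN] PC=2: INC 2 -> ACC=8
Event 14 (EXEC): [MAIN] PC=3: INC 2 -> ACC=10
Event 15 (EXEC): [MAIN] PC=4: NOP
Event 16 (EXEC): [MAIN] PC=5: INC 5 -> ACC=15
Event 17 (EXEC): [MAIN] PC=6: HALT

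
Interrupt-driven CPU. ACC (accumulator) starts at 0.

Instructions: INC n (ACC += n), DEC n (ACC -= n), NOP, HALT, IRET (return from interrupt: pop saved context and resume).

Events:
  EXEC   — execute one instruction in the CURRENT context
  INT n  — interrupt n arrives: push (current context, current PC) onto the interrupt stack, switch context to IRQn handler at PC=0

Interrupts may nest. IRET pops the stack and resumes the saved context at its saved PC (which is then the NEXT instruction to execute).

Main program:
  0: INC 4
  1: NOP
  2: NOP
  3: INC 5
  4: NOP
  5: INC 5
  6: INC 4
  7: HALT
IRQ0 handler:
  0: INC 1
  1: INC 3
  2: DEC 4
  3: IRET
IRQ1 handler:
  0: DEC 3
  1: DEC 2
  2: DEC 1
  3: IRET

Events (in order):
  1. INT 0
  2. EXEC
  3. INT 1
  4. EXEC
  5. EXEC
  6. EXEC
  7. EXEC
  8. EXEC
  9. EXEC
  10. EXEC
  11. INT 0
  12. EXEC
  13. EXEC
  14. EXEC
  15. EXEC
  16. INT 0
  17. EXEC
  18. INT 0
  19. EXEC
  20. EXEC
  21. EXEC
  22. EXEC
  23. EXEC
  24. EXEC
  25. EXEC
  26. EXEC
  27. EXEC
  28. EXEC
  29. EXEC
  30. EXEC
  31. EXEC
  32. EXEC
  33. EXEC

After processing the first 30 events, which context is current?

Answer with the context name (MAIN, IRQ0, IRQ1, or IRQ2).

Answer: MAIN

Derivation:
Event 1 (INT 0): INT 0 arrives: push (MAIN, PC=0), enter IRQ0 at PC=0 (depth now 1)
Event 2 (EXEC): [IRQ0] PC=0: INC 1 -> ACC=1
Event 3 (INT 1): INT 1 arrives: push (IRQ0, PC=1), enter IRQ1 at PC=0 (depth now 2)
Event 4 (EXEC): [IRQ1] PC=0: DEC 3 -> ACC=-2
Event 5 (EXEC): [IRQ1] PC=1: DEC 2 -> ACC=-4
Event 6 (EXEC): [IRQ1] PC=2: DEC 1 -> ACC=-5
Event 7 (EXEC): [IRQ1] PC=3: IRET -> resume IRQ0 at PC=1 (depth now 1)
Event 8 (EXEC): [IRQ0] PC=1: INC 3 -> ACC=-2
Event 9 (EXEC): [IRQ0] PC=2: DEC 4 -> ACC=-6
Event 10 (EXEC): [IRQ0] PC=3: IRET -> resume MAIN at PC=0 (depth now 0)
Event 11 (INT 0): INT 0 arrives: push (MAIN, PC=0), enter IRQ0 at PC=0 (depth now 1)
Event 12 (EXEC): [IRQ0] PC=0: INC 1 -> ACC=-5
Event 13 (EXEC): [IRQ0] PC=1: INC 3 -> ACC=-2
Event 14 (EXEC): [IRQ0] PC=2: DEC 4 -> ACC=-6
Event 15 (EXEC): [IRQ0] PC=3: IRET -> resume MAIN at PC=0 (depth now 0)
Event 16 (INT 0): INT 0 arrives: push (MAIN, PC=0), enter IRQ0 at PC=0 (depth now 1)
Event 17 (EXEC): [IRQ0] PC=0: INC 1 -> ACC=-5
Event 18 (INT 0): INT 0 arrives: push (IRQ0, PC=1), enter IRQ0 at PC=0 (depth now 2)
Event 19 (EXEC): [IRQ0] PC=0: INC 1 -> ACC=-4
Event 20 (EXEC): [IRQ0] PC=1: INC 3 -> ACC=-1
Event 21 (EXEC): [IRQ0] PC=2: DEC 4 -> ACC=-5
Event 22 (EXEC): [IRQ0] PC=3: IRET -> resume IRQ0 at PC=1 (depth now 1)
Event 23 (EXEC): [IRQ0] PC=1: INC 3 -> ACC=-2
Event 24 (EXEC): [IRQ0] PC=2: DEC 4 -> ACC=-6
Event 25 (EXEC): [IRQ0] PC=3: IRET -> resume MAIN at PC=0 (depth now 0)
Event 26 (EXEC): [MAIN] PC=0: INC 4 -> ACC=-2
Event 27 (EXEC): [MAIN] PC=1: NOP
Event 28 (EXEC): [MAIN] PC=2: NOP
Event 29 (EXEC): [MAIN] PC=3: INC 5 -> ACC=3
Event 30 (EXEC): [MAIN] PC=4: NOP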